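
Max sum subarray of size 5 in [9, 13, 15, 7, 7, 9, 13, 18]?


[0:5]: 51
[1:6]: 51
[2:7]: 51
[3:8]: 54

Max: 54 at [3:8]


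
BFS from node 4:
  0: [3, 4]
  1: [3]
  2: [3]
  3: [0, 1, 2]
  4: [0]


Visit 4, enqueue [0]
Visit 0, enqueue [3]
Visit 3, enqueue [1, 2]
Visit 1, enqueue []
Visit 2, enqueue []

BFS order: [4, 0, 3, 1, 2]


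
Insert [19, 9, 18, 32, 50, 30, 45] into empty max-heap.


Insert 19: [19]
Insert 9: [19, 9]
Insert 18: [19, 9, 18]
Insert 32: [32, 19, 18, 9]
Insert 50: [50, 32, 18, 9, 19]
Insert 30: [50, 32, 30, 9, 19, 18]
Insert 45: [50, 32, 45, 9, 19, 18, 30]

Final heap: [50, 32, 45, 9, 19, 18, 30]


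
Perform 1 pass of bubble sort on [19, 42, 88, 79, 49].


Initial: [19, 42, 88, 79, 49]
Pass 1: [19, 42, 79, 49, 88] (2 swaps)

After 1 pass: [19, 42, 79, 49, 88]


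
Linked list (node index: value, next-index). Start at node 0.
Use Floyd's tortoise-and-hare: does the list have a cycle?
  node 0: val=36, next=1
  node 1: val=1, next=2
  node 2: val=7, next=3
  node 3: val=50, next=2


Floyd's tortoise (slow, +1) and hare (fast, +2):
  init: slow=0, fast=0
  step 1: slow=1, fast=2
  step 2: slow=2, fast=2
  slow == fast at node 2: cycle detected

Cycle: yes


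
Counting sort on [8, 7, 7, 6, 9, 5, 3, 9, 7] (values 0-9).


Input: [8, 7, 7, 6, 9, 5, 3, 9, 7]
Counts: [0, 0, 0, 1, 0, 1, 1, 3, 1, 2]

Sorted: [3, 5, 6, 7, 7, 7, 8, 9, 9]


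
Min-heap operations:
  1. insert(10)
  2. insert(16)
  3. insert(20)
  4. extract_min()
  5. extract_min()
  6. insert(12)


insert(10) -> [10]
insert(16) -> [10, 16]
insert(20) -> [10, 16, 20]
extract_min()->10, [16, 20]
extract_min()->16, [20]
insert(12) -> [12, 20]

Final heap: [12, 20]


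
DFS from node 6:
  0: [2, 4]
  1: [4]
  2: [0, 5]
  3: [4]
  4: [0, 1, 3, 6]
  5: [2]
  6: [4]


Visit 6, push [4]
Visit 4, push [3, 1, 0]
Visit 0, push [2]
Visit 2, push [5]
Visit 5, push []
Visit 1, push []
Visit 3, push []

DFS order: [6, 4, 0, 2, 5, 1, 3]


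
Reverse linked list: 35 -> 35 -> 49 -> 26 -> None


Step 1: curr=35, set curr.next=prev(None) | reversed so far: 35
Step 2: curr=35, set curr.next=prev(35) | reversed so far: 35 -> 35
Step 3: curr=49, set curr.next=prev(35) | reversed so far: 49 -> 35 -> 35
Step 4: curr=26, set curr.next=prev(49) | reversed so far: 26 -> 49 -> 35 -> 35

26 -> 49 -> 35 -> 35 -> None


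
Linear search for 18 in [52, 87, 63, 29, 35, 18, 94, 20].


i=0: 52!=18
i=1: 87!=18
i=2: 63!=18
i=3: 29!=18
i=4: 35!=18
i=5: 18==18 found!

Found at 5, 6 comps


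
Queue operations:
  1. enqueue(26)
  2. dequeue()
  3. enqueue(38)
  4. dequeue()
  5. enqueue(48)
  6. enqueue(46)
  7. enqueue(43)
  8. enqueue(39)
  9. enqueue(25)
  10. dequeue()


enqueue(26) -> [26]
dequeue()->26, []
enqueue(38) -> [38]
dequeue()->38, []
enqueue(48) -> [48]
enqueue(46) -> [48, 46]
enqueue(43) -> [48, 46, 43]
enqueue(39) -> [48, 46, 43, 39]
enqueue(25) -> [48, 46, 43, 39, 25]
dequeue()->48, [46, 43, 39, 25]

Final queue: [46, 43, 39, 25]


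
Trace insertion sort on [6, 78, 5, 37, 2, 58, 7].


Initial: [6, 78, 5, 37, 2, 58, 7]
Insert 78: [6, 78, 5, 37, 2, 58, 7]
Insert 5: [5, 6, 78, 37, 2, 58, 7]
Insert 37: [5, 6, 37, 78, 2, 58, 7]
Insert 2: [2, 5, 6, 37, 78, 58, 7]
Insert 58: [2, 5, 6, 37, 58, 78, 7]
Insert 7: [2, 5, 6, 7, 37, 58, 78]

Sorted: [2, 5, 6, 7, 37, 58, 78]


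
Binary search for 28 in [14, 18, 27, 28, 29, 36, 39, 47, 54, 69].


Step 1: lo=0, hi=9, mid=4, val=29
Step 2: lo=0, hi=3, mid=1, val=18
Step 3: lo=2, hi=3, mid=2, val=27
Step 4: lo=3, hi=3, mid=3, val=28

Found at index 3


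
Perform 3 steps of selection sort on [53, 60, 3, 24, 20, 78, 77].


Initial: [53, 60, 3, 24, 20, 78, 77]
Step 1: min=3 at 2
  Swap: [3, 60, 53, 24, 20, 78, 77]
Step 2: min=20 at 4
  Swap: [3, 20, 53, 24, 60, 78, 77]
Step 3: min=24 at 3
  Swap: [3, 20, 24, 53, 60, 78, 77]

After 3 steps: [3, 20, 24, 53, 60, 78, 77]


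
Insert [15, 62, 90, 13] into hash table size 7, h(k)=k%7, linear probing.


Insert 15: h=1 -> slot 1
Insert 62: h=6 -> slot 6
Insert 90: h=6, 1 probes -> slot 0
Insert 13: h=6, 3 probes -> slot 2

Table: [90, 15, 13, None, None, None, 62]


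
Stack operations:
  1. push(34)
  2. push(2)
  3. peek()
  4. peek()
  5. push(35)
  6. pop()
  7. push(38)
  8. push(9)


push(34) -> [34]
push(2) -> [34, 2]
peek()->2
peek()->2
push(35) -> [34, 2, 35]
pop()->35, [34, 2]
push(38) -> [34, 2, 38]
push(9) -> [34, 2, 38, 9]

Final stack: [34, 2, 38, 9]


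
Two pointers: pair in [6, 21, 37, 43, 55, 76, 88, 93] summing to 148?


lo=0(6)+hi=7(93)=99
lo=1(21)+hi=7(93)=114
lo=2(37)+hi=7(93)=130
lo=3(43)+hi=7(93)=136
lo=4(55)+hi=7(93)=148

Yes: 55+93=148


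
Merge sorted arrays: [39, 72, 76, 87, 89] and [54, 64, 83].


Take 39 from A
Take 54 from B
Take 64 from B
Take 72 from A
Take 76 from A
Take 83 from B

Merged: [39, 54, 64, 72, 76, 83, 87, 89]


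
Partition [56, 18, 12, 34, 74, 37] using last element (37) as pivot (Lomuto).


Pivot: 37
  18 <= 37: swap -> [18, 56, 12, 34, 74, 37]
  12 <= 37: swap -> [18, 12, 56, 34, 74, 37]
  34 <= 37: swap -> [18, 12, 34, 56, 74, 37]
Place pivot at 3: [18, 12, 34, 37, 74, 56]

Partitioned: [18, 12, 34, 37, 74, 56]


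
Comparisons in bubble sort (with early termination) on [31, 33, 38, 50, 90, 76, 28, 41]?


Algorithm: bubble sort (with early termination)
Input: [31, 33, 38, 50, 90, 76, 28, 41]
Sorted: [28, 31, 33, 38, 41, 50, 76, 90]

28


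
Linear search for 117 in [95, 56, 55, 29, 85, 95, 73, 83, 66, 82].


i=0: 95!=117
i=1: 56!=117
i=2: 55!=117
i=3: 29!=117
i=4: 85!=117
i=5: 95!=117
i=6: 73!=117
i=7: 83!=117
i=8: 66!=117
i=9: 82!=117

Not found, 10 comps


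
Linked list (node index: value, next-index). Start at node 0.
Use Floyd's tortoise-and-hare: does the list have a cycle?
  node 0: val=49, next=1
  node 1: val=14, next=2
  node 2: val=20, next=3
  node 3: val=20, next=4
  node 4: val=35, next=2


Floyd's tortoise (slow, +1) and hare (fast, +2):
  init: slow=0, fast=0
  step 1: slow=1, fast=2
  step 2: slow=2, fast=4
  step 3: slow=3, fast=3
  slow == fast at node 3: cycle detected

Cycle: yes


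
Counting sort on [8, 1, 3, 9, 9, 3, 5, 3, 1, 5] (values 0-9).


Input: [8, 1, 3, 9, 9, 3, 5, 3, 1, 5]
Counts: [0, 2, 0, 3, 0, 2, 0, 0, 1, 2]

Sorted: [1, 1, 3, 3, 3, 5, 5, 8, 9, 9]


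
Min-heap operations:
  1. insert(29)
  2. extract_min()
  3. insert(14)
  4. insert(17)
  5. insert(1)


insert(29) -> [29]
extract_min()->29, []
insert(14) -> [14]
insert(17) -> [14, 17]
insert(1) -> [1, 17, 14]

Final heap: [1, 17, 14]


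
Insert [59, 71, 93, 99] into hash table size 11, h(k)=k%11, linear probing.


Insert 59: h=4 -> slot 4
Insert 71: h=5 -> slot 5
Insert 93: h=5, 1 probes -> slot 6
Insert 99: h=0 -> slot 0

Table: [99, None, None, None, 59, 71, 93, None, None, None, None]


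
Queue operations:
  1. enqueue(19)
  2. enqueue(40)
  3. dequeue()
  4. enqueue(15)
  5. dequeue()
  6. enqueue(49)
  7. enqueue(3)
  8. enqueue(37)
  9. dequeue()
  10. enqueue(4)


enqueue(19) -> [19]
enqueue(40) -> [19, 40]
dequeue()->19, [40]
enqueue(15) -> [40, 15]
dequeue()->40, [15]
enqueue(49) -> [15, 49]
enqueue(3) -> [15, 49, 3]
enqueue(37) -> [15, 49, 3, 37]
dequeue()->15, [49, 3, 37]
enqueue(4) -> [49, 3, 37, 4]

Final queue: [49, 3, 37, 4]


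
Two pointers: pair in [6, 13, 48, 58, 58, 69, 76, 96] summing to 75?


lo=0(6)+hi=7(96)=102
lo=0(6)+hi=6(76)=82
lo=0(6)+hi=5(69)=75

Yes: 6+69=75


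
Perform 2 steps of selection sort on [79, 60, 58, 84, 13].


Initial: [79, 60, 58, 84, 13]
Step 1: min=13 at 4
  Swap: [13, 60, 58, 84, 79]
Step 2: min=58 at 2
  Swap: [13, 58, 60, 84, 79]

After 2 steps: [13, 58, 60, 84, 79]


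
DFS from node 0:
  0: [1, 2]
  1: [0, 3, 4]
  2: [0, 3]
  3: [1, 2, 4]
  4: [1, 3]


Visit 0, push [2, 1]
Visit 1, push [4, 3]
Visit 3, push [4, 2]
Visit 2, push []
Visit 4, push []

DFS order: [0, 1, 3, 2, 4]


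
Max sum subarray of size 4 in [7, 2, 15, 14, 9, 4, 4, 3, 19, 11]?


[0:4]: 38
[1:5]: 40
[2:6]: 42
[3:7]: 31
[4:8]: 20
[5:9]: 30
[6:10]: 37

Max: 42 at [2:6]


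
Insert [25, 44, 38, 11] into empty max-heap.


Insert 25: [25]
Insert 44: [44, 25]
Insert 38: [44, 25, 38]
Insert 11: [44, 25, 38, 11]

Final heap: [44, 25, 38, 11]


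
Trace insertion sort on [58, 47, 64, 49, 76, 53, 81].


Initial: [58, 47, 64, 49, 76, 53, 81]
Insert 47: [47, 58, 64, 49, 76, 53, 81]
Insert 64: [47, 58, 64, 49, 76, 53, 81]
Insert 49: [47, 49, 58, 64, 76, 53, 81]
Insert 76: [47, 49, 58, 64, 76, 53, 81]
Insert 53: [47, 49, 53, 58, 64, 76, 81]
Insert 81: [47, 49, 53, 58, 64, 76, 81]

Sorted: [47, 49, 53, 58, 64, 76, 81]


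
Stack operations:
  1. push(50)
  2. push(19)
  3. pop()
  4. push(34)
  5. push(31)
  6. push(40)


push(50) -> [50]
push(19) -> [50, 19]
pop()->19, [50]
push(34) -> [50, 34]
push(31) -> [50, 34, 31]
push(40) -> [50, 34, 31, 40]

Final stack: [50, 34, 31, 40]


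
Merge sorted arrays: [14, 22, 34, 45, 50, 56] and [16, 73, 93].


Take 14 from A
Take 16 from B
Take 22 from A
Take 34 from A
Take 45 from A
Take 50 from A
Take 56 from A

Merged: [14, 16, 22, 34, 45, 50, 56, 73, 93]


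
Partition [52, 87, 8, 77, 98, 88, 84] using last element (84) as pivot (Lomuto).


Pivot: 84
  52 <= 84: advance i (no swap)
  8 <= 84: swap -> [52, 8, 87, 77, 98, 88, 84]
  77 <= 84: swap -> [52, 8, 77, 87, 98, 88, 84]
Place pivot at 3: [52, 8, 77, 84, 98, 88, 87]

Partitioned: [52, 8, 77, 84, 98, 88, 87]


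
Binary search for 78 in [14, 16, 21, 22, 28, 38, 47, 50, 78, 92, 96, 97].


Step 1: lo=0, hi=11, mid=5, val=38
Step 2: lo=6, hi=11, mid=8, val=78

Found at index 8


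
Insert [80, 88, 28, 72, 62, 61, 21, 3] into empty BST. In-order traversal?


Insert 80: root
Insert 88: R from 80
Insert 28: L from 80
Insert 72: L from 80 -> R from 28
Insert 62: L from 80 -> R from 28 -> L from 72
Insert 61: L from 80 -> R from 28 -> L from 72 -> L from 62
Insert 21: L from 80 -> L from 28
Insert 3: L from 80 -> L from 28 -> L from 21

In-order: [3, 21, 28, 61, 62, 72, 80, 88]


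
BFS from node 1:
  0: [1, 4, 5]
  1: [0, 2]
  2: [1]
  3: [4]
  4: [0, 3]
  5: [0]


Visit 1, enqueue [0, 2]
Visit 0, enqueue [4, 5]
Visit 2, enqueue []
Visit 4, enqueue [3]
Visit 5, enqueue []
Visit 3, enqueue []

BFS order: [1, 0, 2, 4, 5, 3]


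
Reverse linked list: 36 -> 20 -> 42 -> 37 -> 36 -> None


Step 1: curr=36, set curr.next=prev(None) | reversed so far: 36
Step 2: curr=20, set curr.next=prev(36) | reversed so far: 20 -> 36
Step 3: curr=42, set curr.next=prev(20) | reversed so far: 42 -> 20 -> 36
Step 4: curr=37, set curr.next=prev(42) | reversed so far: 37 -> 42 -> 20 -> 36
Step 5: curr=36, set curr.next=prev(37) | reversed so far: 36 -> 37 -> 42 -> 20 -> 36

36 -> 37 -> 42 -> 20 -> 36 -> None


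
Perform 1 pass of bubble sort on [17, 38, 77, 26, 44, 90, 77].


Initial: [17, 38, 77, 26, 44, 90, 77]
Pass 1: [17, 38, 26, 44, 77, 77, 90] (3 swaps)

After 1 pass: [17, 38, 26, 44, 77, 77, 90]


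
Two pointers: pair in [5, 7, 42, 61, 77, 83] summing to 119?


lo=0(5)+hi=5(83)=88
lo=1(7)+hi=5(83)=90
lo=2(42)+hi=5(83)=125
lo=2(42)+hi=4(77)=119

Yes: 42+77=119


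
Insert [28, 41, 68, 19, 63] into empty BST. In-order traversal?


Insert 28: root
Insert 41: R from 28
Insert 68: R from 28 -> R from 41
Insert 19: L from 28
Insert 63: R from 28 -> R from 41 -> L from 68

In-order: [19, 28, 41, 63, 68]


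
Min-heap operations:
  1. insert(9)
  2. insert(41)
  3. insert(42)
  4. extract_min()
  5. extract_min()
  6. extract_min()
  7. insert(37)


insert(9) -> [9]
insert(41) -> [9, 41]
insert(42) -> [9, 41, 42]
extract_min()->9, [41, 42]
extract_min()->41, [42]
extract_min()->42, []
insert(37) -> [37]

Final heap: [37]


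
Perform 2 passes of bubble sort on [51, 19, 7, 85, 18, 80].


Initial: [51, 19, 7, 85, 18, 80]
Pass 1: [19, 7, 51, 18, 80, 85] (4 swaps)
Pass 2: [7, 19, 18, 51, 80, 85] (2 swaps)

After 2 passes: [7, 19, 18, 51, 80, 85]


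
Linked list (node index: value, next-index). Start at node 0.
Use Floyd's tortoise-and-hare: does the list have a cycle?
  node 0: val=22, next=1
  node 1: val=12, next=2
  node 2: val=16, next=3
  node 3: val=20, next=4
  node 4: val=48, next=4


Floyd's tortoise (slow, +1) and hare (fast, +2):
  init: slow=0, fast=0
  step 1: slow=1, fast=2
  step 2: slow=2, fast=4
  step 3: slow=3, fast=4
  step 4: slow=4, fast=4
  slow == fast at node 4: cycle detected

Cycle: yes


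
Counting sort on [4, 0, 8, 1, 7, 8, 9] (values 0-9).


Input: [4, 0, 8, 1, 7, 8, 9]
Counts: [1, 1, 0, 0, 1, 0, 0, 1, 2, 1]

Sorted: [0, 1, 4, 7, 8, 8, 9]


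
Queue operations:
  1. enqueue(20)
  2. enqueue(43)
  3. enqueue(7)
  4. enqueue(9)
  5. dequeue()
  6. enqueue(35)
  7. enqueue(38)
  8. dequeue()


enqueue(20) -> [20]
enqueue(43) -> [20, 43]
enqueue(7) -> [20, 43, 7]
enqueue(9) -> [20, 43, 7, 9]
dequeue()->20, [43, 7, 9]
enqueue(35) -> [43, 7, 9, 35]
enqueue(38) -> [43, 7, 9, 35, 38]
dequeue()->43, [7, 9, 35, 38]

Final queue: [7, 9, 35, 38]


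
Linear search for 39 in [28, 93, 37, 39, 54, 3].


i=0: 28!=39
i=1: 93!=39
i=2: 37!=39
i=3: 39==39 found!

Found at 3, 4 comps


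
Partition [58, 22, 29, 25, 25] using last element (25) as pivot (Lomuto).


Pivot: 25
  22 <= 25: swap -> [22, 58, 29, 25, 25]
  25 <= 25: swap -> [22, 25, 29, 58, 25]
Place pivot at 2: [22, 25, 25, 58, 29]

Partitioned: [22, 25, 25, 58, 29]


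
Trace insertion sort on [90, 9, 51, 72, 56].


Initial: [90, 9, 51, 72, 56]
Insert 9: [9, 90, 51, 72, 56]
Insert 51: [9, 51, 90, 72, 56]
Insert 72: [9, 51, 72, 90, 56]
Insert 56: [9, 51, 56, 72, 90]

Sorted: [9, 51, 56, 72, 90]


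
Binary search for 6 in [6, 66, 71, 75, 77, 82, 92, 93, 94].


Step 1: lo=0, hi=8, mid=4, val=77
Step 2: lo=0, hi=3, mid=1, val=66
Step 3: lo=0, hi=0, mid=0, val=6

Found at index 0


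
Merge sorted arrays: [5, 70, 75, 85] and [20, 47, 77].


Take 5 from A
Take 20 from B
Take 47 from B
Take 70 from A
Take 75 from A
Take 77 from B

Merged: [5, 20, 47, 70, 75, 77, 85]


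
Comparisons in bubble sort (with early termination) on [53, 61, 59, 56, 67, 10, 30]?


Algorithm: bubble sort (with early termination)
Input: [53, 61, 59, 56, 67, 10, 30]
Sorted: [10, 30, 53, 56, 59, 61, 67]

21


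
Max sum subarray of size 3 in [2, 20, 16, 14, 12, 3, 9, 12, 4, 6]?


[0:3]: 38
[1:4]: 50
[2:5]: 42
[3:6]: 29
[4:7]: 24
[5:8]: 24
[6:9]: 25
[7:10]: 22

Max: 50 at [1:4]


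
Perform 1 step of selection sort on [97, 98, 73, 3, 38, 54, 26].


Initial: [97, 98, 73, 3, 38, 54, 26]
Step 1: min=3 at 3
  Swap: [3, 98, 73, 97, 38, 54, 26]

After 1 step: [3, 98, 73, 97, 38, 54, 26]


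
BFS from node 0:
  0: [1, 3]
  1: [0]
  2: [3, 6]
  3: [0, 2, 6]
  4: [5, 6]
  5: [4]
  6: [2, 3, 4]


Visit 0, enqueue [1, 3]
Visit 1, enqueue []
Visit 3, enqueue [2, 6]
Visit 2, enqueue []
Visit 6, enqueue [4]
Visit 4, enqueue [5]
Visit 5, enqueue []

BFS order: [0, 1, 3, 2, 6, 4, 5]


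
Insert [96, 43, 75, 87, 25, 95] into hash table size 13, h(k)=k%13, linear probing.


Insert 96: h=5 -> slot 5
Insert 43: h=4 -> slot 4
Insert 75: h=10 -> slot 10
Insert 87: h=9 -> slot 9
Insert 25: h=12 -> slot 12
Insert 95: h=4, 2 probes -> slot 6

Table: [None, None, None, None, 43, 96, 95, None, None, 87, 75, None, 25]


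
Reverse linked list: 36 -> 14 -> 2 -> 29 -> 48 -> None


Step 1: curr=36, set curr.next=prev(None) | reversed so far: 36
Step 2: curr=14, set curr.next=prev(36) | reversed so far: 14 -> 36
Step 3: curr=2, set curr.next=prev(14) | reversed so far: 2 -> 14 -> 36
Step 4: curr=29, set curr.next=prev(2) | reversed so far: 29 -> 2 -> 14 -> 36
Step 5: curr=48, set curr.next=prev(29) | reversed so far: 48 -> 29 -> 2 -> 14 -> 36

48 -> 29 -> 2 -> 14 -> 36 -> None


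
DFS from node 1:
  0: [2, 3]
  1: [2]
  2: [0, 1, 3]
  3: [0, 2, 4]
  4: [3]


Visit 1, push [2]
Visit 2, push [3, 0]
Visit 0, push [3]
Visit 3, push [4]
Visit 4, push []

DFS order: [1, 2, 0, 3, 4]


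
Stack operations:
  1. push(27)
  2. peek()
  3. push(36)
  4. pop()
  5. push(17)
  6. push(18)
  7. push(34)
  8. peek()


push(27) -> [27]
peek()->27
push(36) -> [27, 36]
pop()->36, [27]
push(17) -> [27, 17]
push(18) -> [27, 17, 18]
push(34) -> [27, 17, 18, 34]
peek()->34

Final stack: [27, 17, 18, 34]


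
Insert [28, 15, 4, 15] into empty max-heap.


Insert 28: [28]
Insert 15: [28, 15]
Insert 4: [28, 15, 4]
Insert 15: [28, 15, 4, 15]

Final heap: [28, 15, 4, 15]


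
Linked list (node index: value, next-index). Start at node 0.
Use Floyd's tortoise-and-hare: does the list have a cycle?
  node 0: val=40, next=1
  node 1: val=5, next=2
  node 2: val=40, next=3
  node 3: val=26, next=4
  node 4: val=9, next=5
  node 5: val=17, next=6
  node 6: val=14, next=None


Floyd's tortoise (slow, +1) and hare (fast, +2):
  init: slow=0, fast=0
  step 1: slow=1, fast=2
  step 2: slow=2, fast=4
  step 3: slow=3, fast=6
  step 4: fast -> None, no cycle

Cycle: no


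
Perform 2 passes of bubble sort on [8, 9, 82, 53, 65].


Initial: [8, 9, 82, 53, 65]
Pass 1: [8, 9, 53, 65, 82] (2 swaps)
Pass 2: [8, 9, 53, 65, 82] (0 swaps)

After 2 passes: [8, 9, 53, 65, 82]


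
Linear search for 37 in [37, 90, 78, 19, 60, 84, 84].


i=0: 37==37 found!

Found at 0, 1 comps


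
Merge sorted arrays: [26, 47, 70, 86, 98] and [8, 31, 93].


Take 8 from B
Take 26 from A
Take 31 from B
Take 47 from A
Take 70 from A
Take 86 from A
Take 93 from B

Merged: [8, 26, 31, 47, 70, 86, 93, 98]


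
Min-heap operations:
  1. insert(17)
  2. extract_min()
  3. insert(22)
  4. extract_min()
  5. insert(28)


insert(17) -> [17]
extract_min()->17, []
insert(22) -> [22]
extract_min()->22, []
insert(28) -> [28]

Final heap: [28]


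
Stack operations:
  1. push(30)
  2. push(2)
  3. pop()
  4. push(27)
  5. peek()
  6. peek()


push(30) -> [30]
push(2) -> [30, 2]
pop()->2, [30]
push(27) -> [30, 27]
peek()->27
peek()->27

Final stack: [30, 27]


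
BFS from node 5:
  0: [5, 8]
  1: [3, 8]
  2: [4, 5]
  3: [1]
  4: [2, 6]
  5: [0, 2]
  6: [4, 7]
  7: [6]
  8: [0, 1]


Visit 5, enqueue [0, 2]
Visit 0, enqueue [8]
Visit 2, enqueue [4]
Visit 8, enqueue [1]
Visit 4, enqueue [6]
Visit 1, enqueue [3]
Visit 6, enqueue [7]
Visit 3, enqueue []
Visit 7, enqueue []

BFS order: [5, 0, 2, 8, 4, 1, 6, 3, 7]


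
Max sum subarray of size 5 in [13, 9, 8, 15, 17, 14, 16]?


[0:5]: 62
[1:6]: 63
[2:7]: 70

Max: 70 at [2:7]


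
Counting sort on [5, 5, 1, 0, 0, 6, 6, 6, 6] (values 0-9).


Input: [5, 5, 1, 0, 0, 6, 6, 6, 6]
Counts: [2, 1, 0, 0, 0, 2, 4, 0, 0, 0]

Sorted: [0, 0, 1, 5, 5, 6, 6, 6, 6]


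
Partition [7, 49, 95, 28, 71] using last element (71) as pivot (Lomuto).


Pivot: 71
  7 <= 71: advance i (no swap)
  49 <= 71: advance i (no swap)
  28 <= 71: swap -> [7, 49, 28, 95, 71]
Place pivot at 3: [7, 49, 28, 71, 95]

Partitioned: [7, 49, 28, 71, 95]


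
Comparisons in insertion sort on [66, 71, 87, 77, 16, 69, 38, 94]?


Algorithm: insertion sort
Input: [66, 71, 87, 77, 16, 69, 38, 94]
Sorted: [16, 38, 66, 69, 71, 77, 87, 94]

19


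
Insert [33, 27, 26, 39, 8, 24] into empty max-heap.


Insert 33: [33]
Insert 27: [33, 27]
Insert 26: [33, 27, 26]
Insert 39: [39, 33, 26, 27]
Insert 8: [39, 33, 26, 27, 8]
Insert 24: [39, 33, 26, 27, 8, 24]

Final heap: [39, 33, 26, 27, 8, 24]


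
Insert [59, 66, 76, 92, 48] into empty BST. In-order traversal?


Insert 59: root
Insert 66: R from 59
Insert 76: R from 59 -> R from 66
Insert 92: R from 59 -> R from 66 -> R from 76
Insert 48: L from 59

In-order: [48, 59, 66, 76, 92]


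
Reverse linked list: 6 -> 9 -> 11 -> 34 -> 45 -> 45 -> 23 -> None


Step 1: curr=6, set curr.next=prev(None) | reversed so far: 6
Step 2: curr=9, set curr.next=prev(6) | reversed so far: 9 -> 6
Step 3: curr=11, set curr.next=prev(9) | reversed so far: 11 -> 9 -> 6
Step 4: curr=34, set curr.next=prev(11) | reversed so far: 34 -> 11 -> 9 -> 6
Step 5: curr=45, set curr.next=prev(34) | reversed so far: 45 -> 34 -> 11 -> 9 -> 6
Step 6: curr=45, set curr.next=prev(45) | reversed so far: 45 -> 45 -> 34 -> 11 -> 9 -> 6
Step 7: curr=23, set curr.next=prev(45) | reversed so far: 23 -> 45 -> 45 -> 34 -> 11 -> 9 -> 6

23 -> 45 -> 45 -> 34 -> 11 -> 9 -> 6 -> None


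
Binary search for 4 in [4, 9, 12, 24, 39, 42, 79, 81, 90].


Step 1: lo=0, hi=8, mid=4, val=39
Step 2: lo=0, hi=3, mid=1, val=9
Step 3: lo=0, hi=0, mid=0, val=4

Found at index 0


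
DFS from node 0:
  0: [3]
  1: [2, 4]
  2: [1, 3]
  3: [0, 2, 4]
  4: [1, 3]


Visit 0, push [3]
Visit 3, push [4, 2]
Visit 2, push [1]
Visit 1, push [4]
Visit 4, push []

DFS order: [0, 3, 2, 1, 4]


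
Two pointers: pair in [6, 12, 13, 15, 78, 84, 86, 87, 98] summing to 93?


lo=0(6)+hi=8(98)=104
lo=0(6)+hi=7(87)=93

Yes: 6+87=93


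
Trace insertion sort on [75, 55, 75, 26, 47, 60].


Initial: [75, 55, 75, 26, 47, 60]
Insert 55: [55, 75, 75, 26, 47, 60]
Insert 75: [55, 75, 75, 26, 47, 60]
Insert 26: [26, 55, 75, 75, 47, 60]
Insert 47: [26, 47, 55, 75, 75, 60]
Insert 60: [26, 47, 55, 60, 75, 75]

Sorted: [26, 47, 55, 60, 75, 75]


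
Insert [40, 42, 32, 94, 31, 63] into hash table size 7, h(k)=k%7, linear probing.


Insert 40: h=5 -> slot 5
Insert 42: h=0 -> slot 0
Insert 32: h=4 -> slot 4
Insert 94: h=3 -> slot 3
Insert 31: h=3, 3 probes -> slot 6
Insert 63: h=0, 1 probes -> slot 1

Table: [42, 63, None, 94, 32, 40, 31]


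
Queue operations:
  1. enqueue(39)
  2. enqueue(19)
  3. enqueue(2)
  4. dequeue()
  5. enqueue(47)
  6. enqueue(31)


enqueue(39) -> [39]
enqueue(19) -> [39, 19]
enqueue(2) -> [39, 19, 2]
dequeue()->39, [19, 2]
enqueue(47) -> [19, 2, 47]
enqueue(31) -> [19, 2, 47, 31]

Final queue: [19, 2, 47, 31]


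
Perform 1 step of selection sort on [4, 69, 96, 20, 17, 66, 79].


Initial: [4, 69, 96, 20, 17, 66, 79]
Step 1: min=4 at 0
  Swap: [4, 69, 96, 20, 17, 66, 79]

After 1 step: [4, 69, 96, 20, 17, 66, 79]


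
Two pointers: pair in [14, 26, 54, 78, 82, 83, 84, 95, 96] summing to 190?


lo=0(14)+hi=8(96)=110
lo=1(26)+hi=8(96)=122
lo=2(54)+hi=8(96)=150
lo=3(78)+hi=8(96)=174
lo=4(82)+hi=8(96)=178
lo=5(83)+hi=8(96)=179
lo=6(84)+hi=8(96)=180
lo=7(95)+hi=8(96)=191

No pair found


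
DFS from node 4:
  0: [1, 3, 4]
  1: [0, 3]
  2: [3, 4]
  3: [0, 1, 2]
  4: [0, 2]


Visit 4, push [2, 0]
Visit 0, push [3, 1]
Visit 1, push [3]
Visit 3, push [2]
Visit 2, push []

DFS order: [4, 0, 1, 3, 2]


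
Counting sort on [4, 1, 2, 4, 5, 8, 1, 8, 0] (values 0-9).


Input: [4, 1, 2, 4, 5, 8, 1, 8, 0]
Counts: [1, 2, 1, 0, 2, 1, 0, 0, 2, 0]

Sorted: [0, 1, 1, 2, 4, 4, 5, 8, 8]


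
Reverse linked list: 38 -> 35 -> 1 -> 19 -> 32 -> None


Step 1: curr=38, set curr.next=prev(None) | reversed so far: 38
Step 2: curr=35, set curr.next=prev(38) | reversed so far: 35 -> 38
Step 3: curr=1, set curr.next=prev(35) | reversed so far: 1 -> 35 -> 38
Step 4: curr=19, set curr.next=prev(1) | reversed so far: 19 -> 1 -> 35 -> 38
Step 5: curr=32, set curr.next=prev(19) | reversed so far: 32 -> 19 -> 1 -> 35 -> 38

32 -> 19 -> 1 -> 35 -> 38 -> None


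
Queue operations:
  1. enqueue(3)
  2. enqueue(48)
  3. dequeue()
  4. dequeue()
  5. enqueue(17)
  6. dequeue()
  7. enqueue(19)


enqueue(3) -> [3]
enqueue(48) -> [3, 48]
dequeue()->3, [48]
dequeue()->48, []
enqueue(17) -> [17]
dequeue()->17, []
enqueue(19) -> [19]

Final queue: [19]


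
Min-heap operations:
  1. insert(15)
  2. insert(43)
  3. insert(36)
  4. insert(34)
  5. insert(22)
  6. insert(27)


insert(15) -> [15]
insert(43) -> [15, 43]
insert(36) -> [15, 43, 36]
insert(34) -> [15, 34, 36, 43]
insert(22) -> [15, 22, 36, 43, 34]
insert(27) -> [15, 22, 27, 43, 34, 36]

Final heap: [15, 22, 27, 43, 34, 36]


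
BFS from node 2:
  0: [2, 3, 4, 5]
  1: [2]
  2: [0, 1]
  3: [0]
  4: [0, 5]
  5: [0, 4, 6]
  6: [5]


Visit 2, enqueue [0, 1]
Visit 0, enqueue [3, 4, 5]
Visit 1, enqueue []
Visit 3, enqueue []
Visit 4, enqueue []
Visit 5, enqueue [6]
Visit 6, enqueue []

BFS order: [2, 0, 1, 3, 4, 5, 6]


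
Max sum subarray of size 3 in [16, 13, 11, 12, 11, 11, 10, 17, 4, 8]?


[0:3]: 40
[1:4]: 36
[2:5]: 34
[3:6]: 34
[4:7]: 32
[5:8]: 38
[6:9]: 31
[7:10]: 29

Max: 40 at [0:3]


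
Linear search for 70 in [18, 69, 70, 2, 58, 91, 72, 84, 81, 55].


i=0: 18!=70
i=1: 69!=70
i=2: 70==70 found!

Found at 2, 3 comps


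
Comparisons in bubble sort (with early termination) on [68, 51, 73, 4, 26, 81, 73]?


Algorithm: bubble sort (with early termination)
Input: [68, 51, 73, 4, 26, 81, 73]
Sorted: [4, 26, 51, 68, 73, 73, 81]

18


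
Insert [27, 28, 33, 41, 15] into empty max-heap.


Insert 27: [27]
Insert 28: [28, 27]
Insert 33: [33, 27, 28]
Insert 41: [41, 33, 28, 27]
Insert 15: [41, 33, 28, 27, 15]

Final heap: [41, 33, 28, 27, 15]


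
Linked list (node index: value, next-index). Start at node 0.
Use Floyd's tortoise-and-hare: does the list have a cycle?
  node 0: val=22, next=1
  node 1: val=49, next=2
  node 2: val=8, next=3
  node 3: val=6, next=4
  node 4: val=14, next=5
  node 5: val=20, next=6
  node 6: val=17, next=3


Floyd's tortoise (slow, +1) and hare (fast, +2):
  init: slow=0, fast=0
  step 1: slow=1, fast=2
  step 2: slow=2, fast=4
  step 3: slow=3, fast=6
  step 4: slow=4, fast=4
  slow == fast at node 4: cycle detected

Cycle: yes


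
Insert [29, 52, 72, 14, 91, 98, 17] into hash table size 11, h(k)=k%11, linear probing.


Insert 29: h=7 -> slot 7
Insert 52: h=8 -> slot 8
Insert 72: h=6 -> slot 6
Insert 14: h=3 -> slot 3
Insert 91: h=3, 1 probes -> slot 4
Insert 98: h=10 -> slot 10
Insert 17: h=6, 3 probes -> slot 9

Table: [None, None, None, 14, 91, None, 72, 29, 52, 17, 98]


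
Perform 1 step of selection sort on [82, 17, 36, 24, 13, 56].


Initial: [82, 17, 36, 24, 13, 56]
Step 1: min=13 at 4
  Swap: [13, 17, 36, 24, 82, 56]

After 1 step: [13, 17, 36, 24, 82, 56]


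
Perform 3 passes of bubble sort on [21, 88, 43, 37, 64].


Initial: [21, 88, 43, 37, 64]
Pass 1: [21, 43, 37, 64, 88] (3 swaps)
Pass 2: [21, 37, 43, 64, 88] (1 swaps)
Pass 3: [21, 37, 43, 64, 88] (0 swaps)

After 3 passes: [21, 37, 43, 64, 88]


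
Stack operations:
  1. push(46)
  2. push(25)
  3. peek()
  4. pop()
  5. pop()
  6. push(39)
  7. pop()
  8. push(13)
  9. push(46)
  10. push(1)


push(46) -> [46]
push(25) -> [46, 25]
peek()->25
pop()->25, [46]
pop()->46, []
push(39) -> [39]
pop()->39, []
push(13) -> [13]
push(46) -> [13, 46]
push(1) -> [13, 46, 1]

Final stack: [13, 46, 1]


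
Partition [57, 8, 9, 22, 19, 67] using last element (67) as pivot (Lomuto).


Pivot: 67
  57 <= 67: advance i (no swap)
  8 <= 67: advance i (no swap)
  9 <= 67: advance i (no swap)
  22 <= 67: advance i (no swap)
  19 <= 67: advance i (no swap)
Place pivot at 5: [57, 8, 9, 22, 19, 67]

Partitioned: [57, 8, 9, 22, 19, 67]


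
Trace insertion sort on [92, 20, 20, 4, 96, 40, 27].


Initial: [92, 20, 20, 4, 96, 40, 27]
Insert 20: [20, 92, 20, 4, 96, 40, 27]
Insert 20: [20, 20, 92, 4, 96, 40, 27]
Insert 4: [4, 20, 20, 92, 96, 40, 27]
Insert 96: [4, 20, 20, 92, 96, 40, 27]
Insert 40: [4, 20, 20, 40, 92, 96, 27]
Insert 27: [4, 20, 20, 27, 40, 92, 96]

Sorted: [4, 20, 20, 27, 40, 92, 96]


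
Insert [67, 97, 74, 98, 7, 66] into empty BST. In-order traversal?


Insert 67: root
Insert 97: R from 67
Insert 74: R from 67 -> L from 97
Insert 98: R from 67 -> R from 97
Insert 7: L from 67
Insert 66: L from 67 -> R from 7

In-order: [7, 66, 67, 74, 97, 98]


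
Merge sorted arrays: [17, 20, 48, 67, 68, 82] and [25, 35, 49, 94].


Take 17 from A
Take 20 from A
Take 25 from B
Take 35 from B
Take 48 from A
Take 49 from B
Take 67 from A
Take 68 from A
Take 82 from A

Merged: [17, 20, 25, 35, 48, 49, 67, 68, 82, 94]


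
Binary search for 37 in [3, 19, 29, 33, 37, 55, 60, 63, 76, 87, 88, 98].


Step 1: lo=0, hi=11, mid=5, val=55
Step 2: lo=0, hi=4, mid=2, val=29
Step 3: lo=3, hi=4, mid=3, val=33
Step 4: lo=4, hi=4, mid=4, val=37

Found at index 4


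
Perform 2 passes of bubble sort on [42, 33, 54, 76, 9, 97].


Initial: [42, 33, 54, 76, 9, 97]
Pass 1: [33, 42, 54, 9, 76, 97] (2 swaps)
Pass 2: [33, 42, 9, 54, 76, 97] (1 swaps)

After 2 passes: [33, 42, 9, 54, 76, 97]


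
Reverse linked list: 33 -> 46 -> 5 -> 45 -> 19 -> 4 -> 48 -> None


Step 1: curr=33, set curr.next=prev(None) | reversed so far: 33
Step 2: curr=46, set curr.next=prev(33) | reversed so far: 46 -> 33
Step 3: curr=5, set curr.next=prev(46) | reversed so far: 5 -> 46 -> 33
Step 4: curr=45, set curr.next=prev(5) | reversed so far: 45 -> 5 -> 46 -> 33
Step 5: curr=19, set curr.next=prev(45) | reversed so far: 19 -> 45 -> 5 -> 46 -> 33
Step 6: curr=4, set curr.next=prev(19) | reversed so far: 4 -> 19 -> 45 -> 5 -> 46 -> 33
Step 7: curr=48, set curr.next=prev(4) | reversed so far: 48 -> 4 -> 19 -> 45 -> 5 -> 46 -> 33

48 -> 4 -> 19 -> 45 -> 5 -> 46 -> 33 -> None


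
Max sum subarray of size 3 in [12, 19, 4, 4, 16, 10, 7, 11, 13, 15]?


[0:3]: 35
[1:4]: 27
[2:5]: 24
[3:6]: 30
[4:7]: 33
[5:8]: 28
[6:9]: 31
[7:10]: 39

Max: 39 at [7:10]


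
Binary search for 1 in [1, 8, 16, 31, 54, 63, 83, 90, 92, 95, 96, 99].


Step 1: lo=0, hi=11, mid=5, val=63
Step 2: lo=0, hi=4, mid=2, val=16
Step 3: lo=0, hi=1, mid=0, val=1

Found at index 0


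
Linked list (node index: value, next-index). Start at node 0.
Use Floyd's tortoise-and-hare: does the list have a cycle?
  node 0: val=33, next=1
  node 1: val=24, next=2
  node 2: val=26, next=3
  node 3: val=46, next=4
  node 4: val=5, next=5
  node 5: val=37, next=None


Floyd's tortoise (slow, +1) and hare (fast, +2):
  init: slow=0, fast=0
  step 1: slow=1, fast=2
  step 2: slow=2, fast=4
  step 3: fast 4->5->None, no cycle

Cycle: no


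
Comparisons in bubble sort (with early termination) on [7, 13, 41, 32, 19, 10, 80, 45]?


Algorithm: bubble sort (with early termination)
Input: [7, 13, 41, 32, 19, 10, 80, 45]
Sorted: [7, 10, 13, 19, 32, 41, 45, 80]

25


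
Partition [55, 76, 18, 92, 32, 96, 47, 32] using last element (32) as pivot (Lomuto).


Pivot: 32
  18 <= 32: swap -> [18, 76, 55, 92, 32, 96, 47, 32]
  32 <= 32: swap -> [18, 32, 55, 92, 76, 96, 47, 32]
Place pivot at 2: [18, 32, 32, 92, 76, 96, 47, 55]

Partitioned: [18, 32, 32, 92, 76, 96, 47, 55]


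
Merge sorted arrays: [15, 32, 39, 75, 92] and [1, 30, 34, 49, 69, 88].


Take 1 from B
Take 15 from A
Take 30 from B
Take 32 from A
Take 34 from B
Take 39 from A
Take 49 from B
Take 69 from B
Take 75 from A
Take 88 from B

Merged: [1, 15, 30, 32, 34, 39, 49, 69, 75, 88, 92]


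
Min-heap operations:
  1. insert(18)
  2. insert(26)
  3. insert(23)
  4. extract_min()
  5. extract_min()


insert(18) -> [18]
insert(26) -> [18, 26]
insert(23) -> [18, 26, 23]
extract_min()->18, [23, 26]
extract_min()->23, [26]

Final heap: [26]


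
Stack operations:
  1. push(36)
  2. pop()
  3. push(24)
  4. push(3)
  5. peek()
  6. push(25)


push(36) -> [36]
pop()->36, []
push(24) -> [24]
push(3) -> [24, 3]
peek()->3
push(25) -> [24, 3, 25]

Final stack: [24, 3, 25]


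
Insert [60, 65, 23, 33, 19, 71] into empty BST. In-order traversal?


Insert 60: root
Insert 65: R from 60
Insert 23: L from 60
Insert 33: L from 60 -> R from 23
Insert 19: L from 60 -> L from 23
Insert 71: R from 60 -> R from 65

In-order: [19, 23, 33, 60, 65, 71]


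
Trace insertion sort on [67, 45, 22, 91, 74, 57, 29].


Initial: [67, 45, 22, 91, 74, 57, 29]
Insert 45: [45, 67, 22, 91, 74, 57, 29]
Insert 22: [22, 45, 67, 91, 74, 57, 29]
Insert 91: [22, 45, 67, 91, 74, 57, 29]
Insert 74: [22, 45, 67, 74, 91, 57, 29]
Insert 57: [22, 45, 57, 67, 74, 91, 29]
Insert 29: [22, 29, 45, 57, 67, 74, 91]

Sorted: [22, 29, 45, 57, 67, 74, 91]


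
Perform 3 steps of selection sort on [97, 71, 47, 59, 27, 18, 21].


Initial: [97, 71, 47, 59, 27, 18, 21]
Step 1: min=18 at 5
  Swap: [18, 71, 47, 59, 27, 97, 21]
Step 2: min=21 at 6
  Swap: [18, 21, 47, 59, 27, 97, 71]
Step 3: min=27 at 4
  Swap: [18, 21, 27, 59, 47, 97, 71]

After 3 steps: [18, 21, 27, 59, 47, 97, 71]


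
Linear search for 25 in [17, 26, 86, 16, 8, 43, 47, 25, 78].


i=0: 17!=25
i=1: 26!=25
i=2: 86!=25
i=3: 16!=25
i=4: 8!=25
i=5: 43!=25
i=6: 47!=25
i=7: 25==25 found!

Found at 7, 8 comps


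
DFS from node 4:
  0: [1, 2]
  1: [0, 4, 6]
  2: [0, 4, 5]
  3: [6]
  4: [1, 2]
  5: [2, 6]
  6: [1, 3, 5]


Visit 4, push [2, 1]
Visit 1, push [6, 0]
Visit 0, push [2]
Visit 2, push [5]
Visit 5, push [6]
Visit 6, push [3]
Visit 3, push []

DFS order: [4, 1, 0, 2, 5, 6, 3]


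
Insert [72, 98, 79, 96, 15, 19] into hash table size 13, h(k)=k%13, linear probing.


Insert 72: h=7 -> slot 7
Insert 98: h=7, 1 probes -> slot 8
Insert 79: h=1 -> slot 1
Insert 96: h=5 -> slot 5
Insert 15: h=2 -> slot 2
Insert 19: h=6 -> slot 6

Table: [None, 79, 15, None, None, 96, 19, 72, 98, None, None, None, None]


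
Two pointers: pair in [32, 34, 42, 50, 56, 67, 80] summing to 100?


lo=0(32)+hi=6(80)=112
lo=0(32)+hi=5(67)=99
lo=1(34)+hi=5(67)=101
lo=1(34)+hi=4(56)=90
lo=2(42)+hi=4(56)=98
lo=3(50)+hi=4(56)=106

No pair found


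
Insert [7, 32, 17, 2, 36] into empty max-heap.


Insert 7: [7]
Insert 32: [32, 7]
Insert 17: [32, 7, 17]
Insert 2: [32, 7, 17, 2]
Insert 36: [36, 32, 17, 2, 7]

Final heap: [36, 32, 17, 2, 7]


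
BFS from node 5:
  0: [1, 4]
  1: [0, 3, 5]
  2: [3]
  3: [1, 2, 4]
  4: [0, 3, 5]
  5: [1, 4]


Visit 5, enqueue [1, 4]
Visit 1, enqueue [0, 3]
Visit 4, enqueue []
Visit 0, enqueue []
Visit 3, enqueue [2]
Visit 2, enqueue []

BFS order: [5, 1, 4, 0, 3, 2]


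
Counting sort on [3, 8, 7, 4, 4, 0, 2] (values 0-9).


Input: [3, 8, 7, 4, 4, 0, 2]
Counts: [1, 0, 1, 1, 2, 0, 0, 1, 1, 0]

Sorted: [0, 2, 3, 4, 4, 7, 8]


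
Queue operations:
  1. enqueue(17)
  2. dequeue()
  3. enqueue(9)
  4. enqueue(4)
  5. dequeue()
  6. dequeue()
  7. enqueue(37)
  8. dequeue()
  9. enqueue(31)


enqueue(17) -> [17]
dequeue()->17, []
enqueue(9) -> [9]
enqueue(4) -> [9, 4]
dequeue()->9, [4]
dequeue()->4, []
enqueue(37) -> [37]
dequeue()->37, []
enqueue(31) -> [31]

Final queue: [31]


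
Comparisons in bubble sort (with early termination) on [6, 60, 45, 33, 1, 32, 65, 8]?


Algorithm: bubble sort (with early termination)
Input: [6, 60, 45, 33, 1, 32, 65, 8]
Sorted: [1, 6, 8, 32, 33, 45, 60, 65]

27


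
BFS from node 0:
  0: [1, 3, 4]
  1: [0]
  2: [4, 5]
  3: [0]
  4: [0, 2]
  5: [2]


Visit 0, enqueue [1, 3, 4]
Visit 1, enqueue []
Visit 3, enqueue []
Visit 4, enqueue [2]
Visit 2, enqueue [5]
Visit 5, enqueue []

BFS order: [0, 1, 3, 4, 2, 5]


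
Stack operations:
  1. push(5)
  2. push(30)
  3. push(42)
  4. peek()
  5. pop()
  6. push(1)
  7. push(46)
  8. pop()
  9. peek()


push(5) -> [5]
push(30) -> [5, 30]
push(42) -> [5, 30, 42]
peek()->42
pop()->42, [5, 30]
push(1) -> [5, 30, 1]
push(46) -> [5, 30, 1, 46]
pop()->46, [5, 30, 1]
peek()->1

Final stack: [5, 30, 1]


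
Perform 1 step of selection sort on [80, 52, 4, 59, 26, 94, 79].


Initial: [80, 52, 4, 59, 26, 94, 79]
Step 1: min=4 at 2
  Swap: [4, 52, 80, 59, 26, 94, 79]

After 1 step: [4, 52, 80, 59, 26, 94, 79]


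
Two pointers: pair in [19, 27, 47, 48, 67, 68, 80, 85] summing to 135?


lo=0(19)+hi=7(85)=104
lo=1(27)+hi=7(85)=112
lo=2(47)+hi=7(85)=132
lo=3(48)+hi=7(85)=133
lo=4(67)+hi=7(85)=152
lo=4(67)+hi=6(80)=147
lo=4(67)+hi=5(68)=135

Yes: 67+68=135


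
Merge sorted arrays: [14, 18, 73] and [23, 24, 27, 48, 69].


Take 14 from A
Take 18 from A
Take 23 from B
Take 24 from B
Take 27 from B
Take 48 from B
Take 69 from B

Merged: [14, 18, 23, 24, 27, 48, 69, 73]


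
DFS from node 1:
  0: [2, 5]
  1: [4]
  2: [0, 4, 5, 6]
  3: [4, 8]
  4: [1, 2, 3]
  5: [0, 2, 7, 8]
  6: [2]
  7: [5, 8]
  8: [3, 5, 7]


Visit 1, push [4]
Visit 4, push [3, 2]
Visit 2, push [6, 5, 0]
Visit 0, push [5]
Visit 5, push [8, 7]
Visit 7, push [8]
Visit 8, push [3]
Visit 3, push []
Visit 6, push []

DFS order: [1, 4, 2, 0, 5, 7, 8, 3, 6]


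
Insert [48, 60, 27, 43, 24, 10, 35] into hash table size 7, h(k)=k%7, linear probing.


Insert 48: h=6 -> slot 6
Insert 60: h=4 -> slot 4
Insert 27: h=6, 1 probes -> slot 0
Insert 43: h=1 -> slot 1
Insert 24: h=3 -> slot 3
Insert 10: h=3, 2 probes -> slot 5
Insert 35: h=0, 2 probes -> slot 2

Table: [27, 43, 35, 24, 60, 10, 48]


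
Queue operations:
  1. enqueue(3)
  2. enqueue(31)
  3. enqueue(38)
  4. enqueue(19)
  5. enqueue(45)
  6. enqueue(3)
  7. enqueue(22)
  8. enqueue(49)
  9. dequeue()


enqueue(3) -> [3]
enqueue(31) -> [3, 31]
enqueue(38) -> [3, 31, 38]
enqueue(19) -> [3, 31, 38, 19]
enqueue(45) -> [3, 31, 38, 19, 45]
enqueue(3) -> [3, 31, 38, 19, 45, 3]
enqueue(22) -> [3, 31, 38, 19, 45, 3, 22]
enqueue(49) -> [3, 31, 38, 19, 45, 3, 22, 49]
dequeue()->3, [31, 38, 19, 45, 3, 22, 49]

Final queue: [31, 38, 19, 45, 3, 22, 49]


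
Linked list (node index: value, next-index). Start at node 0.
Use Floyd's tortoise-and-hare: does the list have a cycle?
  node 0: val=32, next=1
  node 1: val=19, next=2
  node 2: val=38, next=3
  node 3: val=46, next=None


Floyd's tortoise (slow, +1) and hare (fast, +2):
  init: slow=0, fast=0
  step 1: slow=1, fast=2
  step 2: fast 2->3->None, no cycle

Cycle: no


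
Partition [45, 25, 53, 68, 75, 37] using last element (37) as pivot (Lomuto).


Pivot: 37
  25 <= 37: swap -> [25, 45, 53, 68, 75, 37]
Place pivot at 1: [25, 37, 53, 68, 75, 45]

Partitioned: [25, 37, 53, 68, 75, 45]


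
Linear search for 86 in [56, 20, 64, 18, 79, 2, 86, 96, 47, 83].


i=0: 56!=86
i=1: 20!=86
i=2: 64!=86
i=3: 18!=86
i=4: 79!=86
i=5: 2!=86
i=6: 86==86 found!

Found at 6, 7 comps


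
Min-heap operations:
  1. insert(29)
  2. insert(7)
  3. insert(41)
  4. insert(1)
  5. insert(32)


insert(29) -> [29]
insert(7) -> [7, 29]
insert(41) -> [7, 29, 41]
insert(1) -> [1, 7, 41, 29]
insert(32) -> [1, 7, 41, 29, 32]

Final heap: [1, 7, 41, 29, 32]


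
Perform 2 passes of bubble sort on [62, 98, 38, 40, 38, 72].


Initial: [62, 98, 38, 40, 38, 72]
Pass 1: [62, 38, 40, 38, 72, 98] (4 swaps)
Pass 2: [38, 40, 38, 62, 72, 98] (3 swaps)

After 2 passes: [38, 40, 38, 62, 72, 98]


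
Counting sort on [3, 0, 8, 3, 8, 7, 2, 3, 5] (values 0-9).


Input: [3, 0, 8, 3, 8, 7, 2, 3, 5]
Counts: [1, 0, 1, 3, 0, 1, 0, 1, 2, 0]

Sorted: [0, 2, 3, 3, 3, 5, 7, 8, 8]


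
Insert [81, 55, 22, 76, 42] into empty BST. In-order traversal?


Insert 81: root
Insert 55: L from 81
Insert 22: L from 81 -> L from 55
Insert 76: L from 81 -> R from 55
Insert 42: L from 81 -> L from 55 -> R from 22

In-order: [22, 42, 55, 76, 81]


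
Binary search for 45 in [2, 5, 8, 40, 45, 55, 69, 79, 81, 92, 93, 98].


Step 1: lo=0, hi=11, mid=5, val=55
Step 2: lo=0, hi=4, mid=2, val=8
Step 3: lo=3, hi=4, mid=3, val=40
Step 4: lo=4, hi=4, mid=4, val=45

Found at index 4


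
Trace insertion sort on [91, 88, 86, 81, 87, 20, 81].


Initial: [91, 88, 86, 81, 87, 20, 81]
Insert 88: [88, 91, 86, 81, 87, 20, 81]
Insert 86: [86, 88, 91, 81, 87, 20, 81]
Insert 81: [81, 86, 88, 91, 87, 20, 81]
Insert 87: [81, 86, 87, 88, 91, 20, 81]
Insert 20: [20, 81, 86, 87, 88, 91, 81]
Insert 81: [20, 81, 81, 86, 87, 88, 91]

Sorted: [20, 81, 81, 86, 87, 88, 91]


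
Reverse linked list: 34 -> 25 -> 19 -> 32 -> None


Step 1: curr=34, set curr.next=prev(None) | reversed so far: 34
Step 2: curr=25, set curr.next=prev(34) | reversed so far: 25 -> 34
Step 3: curr=19, set curr.next=prev(25) | reversed so far: 19 -> 25 -> 34
Step 4: curr=32, set curr.next=prev(19) | reversed so far: 32 -> 19 -> 25 -> 34

32 -> 19 -> 25 -> 34 -> None


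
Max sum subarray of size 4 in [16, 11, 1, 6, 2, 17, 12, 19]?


[0:4]: 34
[1:5]: 20
[2:6]: 26
[3:7]: 37
[4:8]: 50

Max: 50 at [4:8]


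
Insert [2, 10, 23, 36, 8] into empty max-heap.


Insert 2: [2]
Insert 10: [10, 2]
Insert 23: [23, 2, 10]
Insert 36: [36, 23, 10, 2]
Insert 8: [36, 23, 10, 2, 8]

Final heap: [36, 23, 10, 2, 8]


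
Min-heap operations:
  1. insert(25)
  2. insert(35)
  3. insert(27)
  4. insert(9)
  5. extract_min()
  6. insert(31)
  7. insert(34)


insert(25) -> [25]
insert(35) -> [25, 35]
insert(27) -> [25, 35, 27]
insert(9) -> [9, 25, 27, 35]
extract_min()->9, [25, 35, 27]
insert(31) -> [25, 31, 27, 35]
insert(34) -> [25, 31, 27, 35, 34]

Final heap: [25, 31, 27, 35, 34]
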